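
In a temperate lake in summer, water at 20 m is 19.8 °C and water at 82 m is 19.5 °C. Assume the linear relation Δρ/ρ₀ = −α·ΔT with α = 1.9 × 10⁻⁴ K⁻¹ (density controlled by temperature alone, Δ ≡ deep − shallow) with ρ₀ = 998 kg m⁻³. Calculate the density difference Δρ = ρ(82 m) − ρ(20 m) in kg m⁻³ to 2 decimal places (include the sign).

+0.06 kg m⁻³

ΔT = -0.3 K, Δρ/ρ₀ = −αΔT = 5.70 × 10⁻⁵.
Δρ = 998 × (5.70 × 10⁻⁵) = +0.06 kg m⁻³.
Positive Δρ: denser below, stable.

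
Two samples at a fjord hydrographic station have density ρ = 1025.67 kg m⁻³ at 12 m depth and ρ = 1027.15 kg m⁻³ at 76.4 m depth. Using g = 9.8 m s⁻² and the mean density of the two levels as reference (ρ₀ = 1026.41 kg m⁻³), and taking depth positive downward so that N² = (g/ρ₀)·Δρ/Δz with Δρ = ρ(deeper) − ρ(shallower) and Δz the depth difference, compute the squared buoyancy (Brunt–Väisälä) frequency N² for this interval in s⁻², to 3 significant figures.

2.19 × 10⁻⁴ s⁻²

Δρ = 1027.15 − 1025.67 = 1.48 kg m⁻³ over Δz = 76.4 − 12 = 64.4 m.
N² = (9.8/1026.41) × (1.48/64.4) = 2.1942 × 10⁻⁴ s⁻² ≈ 2.19 × 10⁻⁴ s⁻².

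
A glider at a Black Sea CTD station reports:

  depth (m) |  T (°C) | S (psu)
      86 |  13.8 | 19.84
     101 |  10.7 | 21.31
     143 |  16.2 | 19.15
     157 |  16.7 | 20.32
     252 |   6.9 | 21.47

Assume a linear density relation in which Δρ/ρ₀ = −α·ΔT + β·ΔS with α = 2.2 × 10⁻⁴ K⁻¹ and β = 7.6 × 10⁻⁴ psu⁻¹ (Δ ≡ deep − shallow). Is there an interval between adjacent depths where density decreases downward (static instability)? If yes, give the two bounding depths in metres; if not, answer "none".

Evaluate Δρ/ρ₀ = −αΔT + βΔS across each adjacent pair:
  86–101 m: −αΔT+βΔS = −(2.2 × 10⁻⁴)(-3.1)+(7.6 × 10⁻⁴)(+1.47) = 1.8 × 10⁻³ → stable
  101–143 m: −αΔT+βΔS = −(2.2 × 10⁻⁴)(+5.5)+(7.6 × 10⁻⁴)(-2.16) = -2.9 × 10⁻³ → UNSTABLE
  143–157 m: −αΔT+βΔS = −(2.2 × 10⁻⁴)(+0.5)+(7.6 × 10⁻⁴)(+1.17) = 7.8 × 10⁻⁴ → stable
  157–252 m: −αΔT+βΔS = −(2.2 × 10⁻⁴)(-9.8)+(7.6 × 10⁻⁴)(+1.15) = 3.0 × 10⁻³ → stable
The 101–143 m interval has Δρ < 0: lighter water underlies denser water.

101–143 m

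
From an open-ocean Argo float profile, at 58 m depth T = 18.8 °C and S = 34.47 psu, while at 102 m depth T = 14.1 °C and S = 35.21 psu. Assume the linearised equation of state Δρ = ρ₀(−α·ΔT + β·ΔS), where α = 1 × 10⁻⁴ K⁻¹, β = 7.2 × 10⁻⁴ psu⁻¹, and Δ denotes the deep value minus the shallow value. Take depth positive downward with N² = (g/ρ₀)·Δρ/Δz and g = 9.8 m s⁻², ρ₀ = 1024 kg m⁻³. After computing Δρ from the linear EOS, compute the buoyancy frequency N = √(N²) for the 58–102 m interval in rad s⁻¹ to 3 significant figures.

ΔT = -4.7 K, ΔS = +0.74 psu (deep − shallow).
Δρ/ρ₀ = −αΔT + βΔS = 4.70 × 10⁻⁴ + 5.328 × 10⁻⁴ = 1.0028 × 10⁻³, so Δρ ≈ 1.027 kg m⁻³.
N² = (g/ρ₀)·Δρ/Δz = g·(Δρ/ρ₀)/Δz = 9.8 × 1.0028 × 10⁻³ / 44 = 2.2335 × 10⁻⁴ s⁻².
N = √(2.2335 × 10⁻⁴) = 0.014945 rad s⁻¹ ≈ 0.0149 rad s⁻¹.

0.0149 rad s⁻¹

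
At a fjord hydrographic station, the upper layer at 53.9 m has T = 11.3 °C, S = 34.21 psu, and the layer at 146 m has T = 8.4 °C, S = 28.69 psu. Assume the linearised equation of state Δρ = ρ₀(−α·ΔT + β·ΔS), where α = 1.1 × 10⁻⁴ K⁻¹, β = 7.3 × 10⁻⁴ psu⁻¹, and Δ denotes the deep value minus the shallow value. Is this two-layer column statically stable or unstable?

ΔT = 8.4 − 11.3 = -2.9 K and ΔS = 28.69 − 34.21 = -5.52 psu (deep − shallow).
−αΔT = 3.19 × 10⁻⁴; βΔS = -4.0296 × 10⁻³; sum Δρ/ρ₀ = -3.7106 × 10⁻³.
Δρ/ρ₀ < 0, so Δρ < 0: deeper water is lighter → statically unstable; the column would overturn.

unstable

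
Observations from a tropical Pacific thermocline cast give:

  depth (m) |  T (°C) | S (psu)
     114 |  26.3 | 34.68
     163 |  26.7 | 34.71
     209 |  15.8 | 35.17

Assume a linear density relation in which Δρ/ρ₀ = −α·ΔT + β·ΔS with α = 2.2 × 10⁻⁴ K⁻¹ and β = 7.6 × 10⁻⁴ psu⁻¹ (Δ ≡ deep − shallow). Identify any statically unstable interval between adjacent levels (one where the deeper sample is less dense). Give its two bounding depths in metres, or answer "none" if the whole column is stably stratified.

Evaluate Δρ/ρ₀ = −αΔT + βΔS across each adjacent pair:
  114–163 m: −αΔT+βΔS = −(2.2 × 10⁻⁴)(+0.4)+(7.6 × 10⁻⁴)(+0.03) = -6.5 × 10⁻⁵ → UNSTABLE
  163–209 m: −αΔT+βΔS = −(2.2 × 10⁻⁴)(-10.9)+(7.6 × 10⁻⁴)(+0.46) = 2.7 × 10⁻³ → stable
The 114–163 m interval has Δρ < 0: lighter water underlies denser water.

114–163 m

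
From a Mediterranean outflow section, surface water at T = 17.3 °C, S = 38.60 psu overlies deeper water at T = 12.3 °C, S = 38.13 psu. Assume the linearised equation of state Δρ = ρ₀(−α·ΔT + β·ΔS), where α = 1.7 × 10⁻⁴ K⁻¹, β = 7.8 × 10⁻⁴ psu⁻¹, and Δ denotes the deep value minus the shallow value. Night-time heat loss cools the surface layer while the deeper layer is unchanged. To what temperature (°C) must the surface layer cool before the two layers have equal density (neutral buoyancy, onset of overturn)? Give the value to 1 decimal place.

Neutral buoyancy requires Δρ = 0, i.e. −α(T_deep − T_surf′) + β(S_deep − S_surf) = 0.
T_surf′ = T_deep − (β/α)·ΔS = 12.3 − (7.8 × 10⁻⁴/1.7 × 10⁻⁴)·(-0.47) = 14.456 °C.
Cooling required: 17.3 − (14.456) = 2.844 °C.

14.5 °C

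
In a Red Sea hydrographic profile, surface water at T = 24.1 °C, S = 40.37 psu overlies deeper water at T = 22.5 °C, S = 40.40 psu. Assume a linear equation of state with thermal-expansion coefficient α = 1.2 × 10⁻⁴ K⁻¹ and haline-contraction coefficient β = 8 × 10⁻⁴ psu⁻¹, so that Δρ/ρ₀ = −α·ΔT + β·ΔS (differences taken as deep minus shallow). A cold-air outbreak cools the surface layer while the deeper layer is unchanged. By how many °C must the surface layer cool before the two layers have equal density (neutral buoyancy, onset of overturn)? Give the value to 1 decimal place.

1.8 °C

Neutral buoyancy requires Δρ = 0, i.e. −α(T_deep − T_surf′) + β(S_deep − S_surf) = 0.
T_surf′ = T_deep − (β/α)·ΔS = 22.5 − (8 × 10⁻⁴/1.2 × 10⁻⁴)·(+0.03) = 22.300 °C.
Cooling required: 24.1 − (22.300) = 1.800 °C.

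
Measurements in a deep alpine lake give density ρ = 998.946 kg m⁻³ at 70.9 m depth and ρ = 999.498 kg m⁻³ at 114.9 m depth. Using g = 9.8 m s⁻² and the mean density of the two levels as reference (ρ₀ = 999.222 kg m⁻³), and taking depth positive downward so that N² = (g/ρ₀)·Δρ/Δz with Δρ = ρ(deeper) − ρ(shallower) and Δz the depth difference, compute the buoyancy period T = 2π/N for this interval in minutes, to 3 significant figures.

Δρ = 999.498 − 998.946 = 0.552 kg m⁻³ over Δz = 114.9 − 70.9 = 44 m.
N² = (9.8/999.222) × (0.552/44) = 1.2304 × 10⁻⁴ s⁻².
N = √(1.2304 × 10⁻⁴) = 0.011092 rad s⁻¹, so T = 2π/N = 566.46 s = 9.4410 min ≈ 9.44 min.

9.44 min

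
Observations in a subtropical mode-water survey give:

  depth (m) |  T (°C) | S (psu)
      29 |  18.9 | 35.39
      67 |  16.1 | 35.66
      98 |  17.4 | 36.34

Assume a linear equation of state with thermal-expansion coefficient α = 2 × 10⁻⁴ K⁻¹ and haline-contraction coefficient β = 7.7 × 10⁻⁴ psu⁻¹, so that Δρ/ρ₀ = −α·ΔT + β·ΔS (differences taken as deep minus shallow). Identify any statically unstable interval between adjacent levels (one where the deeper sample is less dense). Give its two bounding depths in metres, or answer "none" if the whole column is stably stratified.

Evaluate Δρ/ρ₀ = −αΔT + βΔS across each adjacent pair:
  29–67 m: −αΔT+βΔS = −(2 × 10⁻⁴)(-2.8)+(7.7 × 10⁻⁴)(+0.27) = 7.7 × 10⁻⁴ → stable
  67–98 m: −αΔT+βΔS = −(2 × 10⁻⁴)(+1.3)+(7.7 × 10⁻⁴)(+0.68) = 2.6 × 10⁻⁴ → stable
Every interval has Δρ > 0: the column is stably stratified throughout.

none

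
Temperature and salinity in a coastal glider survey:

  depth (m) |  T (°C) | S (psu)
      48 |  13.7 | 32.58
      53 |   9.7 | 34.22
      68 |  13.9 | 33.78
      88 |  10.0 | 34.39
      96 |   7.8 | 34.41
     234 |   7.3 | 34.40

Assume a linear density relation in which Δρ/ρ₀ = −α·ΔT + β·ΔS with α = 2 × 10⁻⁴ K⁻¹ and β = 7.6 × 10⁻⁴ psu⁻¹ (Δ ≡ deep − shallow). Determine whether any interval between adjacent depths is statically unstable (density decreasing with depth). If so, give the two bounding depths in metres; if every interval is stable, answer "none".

53–68 m

Evaluate Δρ/ρ₀ = −αΔT + βΔS across each adjacent pair:
  48–53 m: −αΔT+βΔS = −(2 × 10⁻⁴)(-4.0)+(7.6 × 10⁻⁴)(+1.64) = 2.0 × 10⁻³ → stable
  53–68 m: −αΔT+βΔS = −(2 × 10⁻⁴)(+4.2)+(7.6 × 10⁻⁴)(-0.44) = -1.2 × 10⁻³ → UNSTABLE
  68–88 m: −αΔT+βΔS = −(2 × 10⁻⁴)(-3.9)+(7.6 × 10⁻⁴)(+0.61) = 1.2 × 10⁻³ → stable
  88–96 m: −αΔT+βΔS = −(2 × 10⁻⁴)(-2.2)+(7.6 × 10⁻⁴)(+0.02) = 4.6 × 10⁻⁴ → stable
  96–234 m: −αΔT+βΔS = −(2 × 10⁻⁴)(-0.5)+(7.6 × 10⁻⁴)(-0.01) = 9.2 × 10⁻⁵ → stable
The 53–68 m interval has Δρ < 0: lighter water underlies denser water.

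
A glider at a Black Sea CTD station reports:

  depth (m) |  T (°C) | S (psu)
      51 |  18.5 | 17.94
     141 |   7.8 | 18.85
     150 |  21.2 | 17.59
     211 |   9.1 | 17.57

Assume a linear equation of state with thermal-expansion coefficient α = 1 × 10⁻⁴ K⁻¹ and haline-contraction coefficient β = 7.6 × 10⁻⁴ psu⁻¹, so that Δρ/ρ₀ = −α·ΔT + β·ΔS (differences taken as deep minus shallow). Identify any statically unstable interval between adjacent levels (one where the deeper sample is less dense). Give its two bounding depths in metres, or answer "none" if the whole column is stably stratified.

141–150 m

Evaluate Δρ/ρ₀ = −αΔT + βΔS across each adjacent pair:
  51–141 m: −αΔT+βΔS = −(1 × 10⁻⁴)(-10.7)+(7.6 × 10⁻⁴)(+0.91) = 1.8 × 10⁻³ → stable
  141–150 m: −αΔT+βΔS = −(1 × 10⁻⁴)(+13.4)+(7.6 × 10⁻⁴)(-1.26) = -2.3 × 10⁻³ → UNSTABLE
  150–211 m: −αΔT+βΔS = −(1 × 10⁻⁴)(-12.1)+(7.6 × 10⁻⁴)(-0.02) = 1.2 × 10⁻³ → stable
The 141–150 m interval has Δρ < 0: lighter water underlies denser water.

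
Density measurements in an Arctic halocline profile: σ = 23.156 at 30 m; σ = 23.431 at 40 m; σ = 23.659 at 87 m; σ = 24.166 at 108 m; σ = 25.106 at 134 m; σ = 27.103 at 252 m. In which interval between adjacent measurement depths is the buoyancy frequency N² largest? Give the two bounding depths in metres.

108–134 m

Compute the density gradient over each adjacent pair:
  30–40 m: Δρ/Δz = 0.275/10 = 0.028 kg m⁻⁴
  40–87 m: Δρ/Δz = 0.228/47 = 4.9 × 10⁻³ kg m⁻⁴
  87–108 m: Δρ/Δz = 0.507/21 = 0.024 kg m⁻⁴
  108–134 m: Δρ/Δz = 0.940/26 = 0.036 kg m⁻⁴
  134–252 m: Δρ/Δz = 1.997/118 = 0.017 kg m⁻⁴
The largest gradient is in the 108–134 m interval — the pycnocline.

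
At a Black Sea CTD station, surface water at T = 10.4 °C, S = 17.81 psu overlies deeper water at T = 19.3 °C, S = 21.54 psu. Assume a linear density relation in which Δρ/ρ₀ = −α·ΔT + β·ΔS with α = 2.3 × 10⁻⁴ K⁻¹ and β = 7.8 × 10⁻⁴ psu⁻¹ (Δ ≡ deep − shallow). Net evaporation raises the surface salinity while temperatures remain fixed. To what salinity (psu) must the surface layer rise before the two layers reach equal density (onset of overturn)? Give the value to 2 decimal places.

Neutral buoyancy requires −α(T_deep − T_surf) + β(S_deep − S_surf′) = 0.
S_surf′ = S_deep − (α/β)·ΔT = 21.54 − (2.3 × 10⁻⁴/7.8 × 10⁻⁴)·(+8.9) = 18.9156 psu.
Increase required: 18.9156 − 17.81 = 1.1056 psu.

18.92 psu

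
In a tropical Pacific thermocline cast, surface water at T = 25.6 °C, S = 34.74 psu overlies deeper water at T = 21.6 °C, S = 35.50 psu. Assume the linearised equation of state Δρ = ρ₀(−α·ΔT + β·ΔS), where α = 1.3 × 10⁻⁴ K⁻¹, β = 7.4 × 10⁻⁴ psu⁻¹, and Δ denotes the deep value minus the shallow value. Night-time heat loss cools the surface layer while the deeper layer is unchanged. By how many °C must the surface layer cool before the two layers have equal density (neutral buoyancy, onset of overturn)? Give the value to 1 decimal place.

8.3 °C

Neutral buoyancy requires Δρ = 0, i.e. −α(T_deep − T_surf′) + β(S_deep − S_surf) = 0.
T_surf′ = T_deep − (β/α)·ΔS = 21.6 − (7.4 × 10⁻⁴/1.3 × 10⁻⁴)·(+0.76) = 17.274 °C.
Cooling required: 25.6 − (17.274) = 8.326 °C.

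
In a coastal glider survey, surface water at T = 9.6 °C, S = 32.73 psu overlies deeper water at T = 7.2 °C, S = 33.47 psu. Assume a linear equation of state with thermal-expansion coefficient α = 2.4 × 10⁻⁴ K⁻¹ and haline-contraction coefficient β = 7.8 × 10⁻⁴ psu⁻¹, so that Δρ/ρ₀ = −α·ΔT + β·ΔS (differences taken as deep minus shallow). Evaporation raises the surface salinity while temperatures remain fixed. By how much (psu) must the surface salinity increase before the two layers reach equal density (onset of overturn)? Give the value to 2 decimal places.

Neutral buoyancy requires −α(T_deep − T_surf) + β(S_deep − S_surf′) = 0.
S_surf′ = S_deep − (α/β)·ΔT = 33.47 − (2.4 × 10⁻⁴/7.8 × 10⁻⁴)·(-2.4) = 34.2085 psu.
Increase required: 34.2085 − 32.73 = 1.4785 psu.

1.48 psu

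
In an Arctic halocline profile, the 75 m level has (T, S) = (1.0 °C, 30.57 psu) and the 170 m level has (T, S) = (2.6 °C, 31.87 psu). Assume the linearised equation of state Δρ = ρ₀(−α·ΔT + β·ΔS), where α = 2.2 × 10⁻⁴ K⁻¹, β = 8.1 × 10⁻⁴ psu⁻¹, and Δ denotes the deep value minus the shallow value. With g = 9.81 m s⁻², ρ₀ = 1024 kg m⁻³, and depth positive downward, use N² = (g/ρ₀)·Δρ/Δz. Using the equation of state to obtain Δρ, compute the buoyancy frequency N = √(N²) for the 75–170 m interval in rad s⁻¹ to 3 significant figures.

ΔT = +1.6 K, ΔS = +1.30 psu (deep − shallow).
Δρ/ρ₀ = −αΔT + βΔS = -3.52 × 10⁻⁴ + 1.053 × 10⁻³ = 7.01 × 10⁻⁴, so Δρ ≈ 0.7178 kg m⁻³.
N² = (g/ρ₀)·Δρ/Δz = g·(Δρ/ρ₀)/Δz = 9.81 × 7.01 × 10⁻⁴ / 95 = 7.2387 × 10⁻⁵ s⁻².
N = √(7.2387 × 10⁻⁵) = 8.5081 × 10⁻³ rad s⁻¹ ≈ 8.51 × 10⁻³ rad s⁻¹.

8.51 × 10⁻³ rad s⁻¹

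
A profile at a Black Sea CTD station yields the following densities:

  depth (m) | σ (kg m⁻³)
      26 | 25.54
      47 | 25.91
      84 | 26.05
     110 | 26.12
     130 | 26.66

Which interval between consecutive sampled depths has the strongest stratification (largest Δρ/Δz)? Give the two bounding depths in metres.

Compute the density gradient over each adjacent pair:
  26–47 m: Δρ/Δz = 0.37/21 = 0.018 kg m⁻⁴
  47–84 m: Δρ/Δz = 0.14/37 = 3.8 × 10⁻³ kg m⁻⁴
  84–110 m: Δρ/Δz = 0.07/26 = 2.7 × 10⁻³ kg m⁻⁴
  110–130 m: Δρ/Δz = 0.54/20 = 0.027 kg m⁻⁴
The largest gradient is in the 110–130 m interval — the pycnocline.

110–130 m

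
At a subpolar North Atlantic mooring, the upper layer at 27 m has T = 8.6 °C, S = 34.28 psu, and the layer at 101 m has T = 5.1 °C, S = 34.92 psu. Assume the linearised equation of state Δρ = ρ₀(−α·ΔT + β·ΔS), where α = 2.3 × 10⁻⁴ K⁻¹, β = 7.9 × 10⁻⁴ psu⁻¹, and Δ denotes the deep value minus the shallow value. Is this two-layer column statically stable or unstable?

ΔT = 5.1 − 8.6 = -3.5 K and ΔS = 34.92 − 34.28 = +0.64 psu (deep − shallow).
−αΔT = 8.05 × 10⁻⁴; βΔS = 5.056 × 10⁻⁴; sum Δρ/ρ₀ = 1.3106 × 10⁻³.
Δρ/ρ₀ > 0, so Δρ > 0: deeper water is denser → statically stable.

stable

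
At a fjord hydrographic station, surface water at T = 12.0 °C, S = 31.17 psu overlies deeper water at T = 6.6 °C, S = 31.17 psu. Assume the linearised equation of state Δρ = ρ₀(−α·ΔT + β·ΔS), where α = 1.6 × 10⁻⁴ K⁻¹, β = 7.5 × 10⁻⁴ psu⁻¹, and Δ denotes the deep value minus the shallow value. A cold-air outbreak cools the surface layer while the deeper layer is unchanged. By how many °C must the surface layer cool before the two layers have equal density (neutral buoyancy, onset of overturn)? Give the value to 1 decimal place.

5.4 °C

Neutral buoyancy requires Δρ = 0, i.e. −α(T_deep − T_surf′) + β(S_deep − S_surf) = 0.
T_surf′ = T_deep − (β/α)·ΔS = 6.6 − (7.5 × 10⁻⁴/1.6 × 10⁻⁴)·(+0.00) = 6.600 °C.
Cooling required: 12.0 − (6.600) = 5.400 °C.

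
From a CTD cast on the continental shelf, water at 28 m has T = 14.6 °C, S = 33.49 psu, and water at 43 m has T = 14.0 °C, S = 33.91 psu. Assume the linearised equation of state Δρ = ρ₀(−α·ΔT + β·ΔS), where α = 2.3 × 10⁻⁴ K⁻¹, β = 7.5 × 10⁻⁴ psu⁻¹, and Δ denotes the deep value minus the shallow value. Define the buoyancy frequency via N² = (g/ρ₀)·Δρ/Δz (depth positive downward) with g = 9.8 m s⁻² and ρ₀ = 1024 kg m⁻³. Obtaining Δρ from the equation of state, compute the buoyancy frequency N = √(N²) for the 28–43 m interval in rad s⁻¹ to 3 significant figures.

ΔT = -0.6 K, ΔS = +0.42 psu (deep − shallow).
Δρ/ρ₀ = −αΔT + βΔS = 1.38 × 10⁻⁴ + 3.15 × 10⁻⁴ = 4.53 × 10⁻⁴, so Δρ ≈ 0.4639 kg m⁻³.
N² = (g/ρ₀)·Δρ/Δz = g·(Δρ/ρ₀)/Δz = 9.8 × 4.53 × 10⁻⁴ / 15 = 2.9596 × 10⁻⁴ s⁻².
N = √(2.9596 × 10⁻⁴) = 0.017203 rad s⁻¹ ≈ 0.0172 rad s⁻¹.

0.0172 rad s⁻¹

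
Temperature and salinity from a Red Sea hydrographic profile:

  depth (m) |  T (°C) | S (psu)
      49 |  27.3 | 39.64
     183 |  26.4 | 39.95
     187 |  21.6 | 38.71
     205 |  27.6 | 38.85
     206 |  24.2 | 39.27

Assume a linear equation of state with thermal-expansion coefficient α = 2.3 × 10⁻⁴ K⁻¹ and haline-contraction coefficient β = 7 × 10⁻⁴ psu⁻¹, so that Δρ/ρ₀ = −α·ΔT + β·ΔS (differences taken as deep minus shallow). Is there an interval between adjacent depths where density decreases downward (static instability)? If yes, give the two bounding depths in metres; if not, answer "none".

Evaluate Δρ/ρ₀ = −αΔT + βΔS across each adjacent pair:
  49–183 m: −αΔT+βΔS = −(2.3 × 10⁻⁴)(-0.9)+(7 × 10⁻⁴)(+0.31) = 4.2 × 10⁻⁴ → stable
  183–187 m: −αΔT+βΔS = −(2.3 × 10⁻⁴)(-4.8)+(7 × 10⁻⁴)(-1.24) = 2.4 × 10⁻⁴ → stable
  187–205 m: −αΔT+βΔS = −(2.3 × 10⁻⁴)(+6.0)+(7 × 10⁻⁴)(+0.14) = -1.3 × 10⁻³ → UNSTABLE
  205–206 m: −αΔT+βΔS = −(2.3 × 10⁻⁴)(-3.4)+(7 × 10⁻⁴)(+0.42) = 1.1 × 10⁻³ → stable
The 187–205 m interval has Δρ < 0: lighter water underlies denser water.

187–205 m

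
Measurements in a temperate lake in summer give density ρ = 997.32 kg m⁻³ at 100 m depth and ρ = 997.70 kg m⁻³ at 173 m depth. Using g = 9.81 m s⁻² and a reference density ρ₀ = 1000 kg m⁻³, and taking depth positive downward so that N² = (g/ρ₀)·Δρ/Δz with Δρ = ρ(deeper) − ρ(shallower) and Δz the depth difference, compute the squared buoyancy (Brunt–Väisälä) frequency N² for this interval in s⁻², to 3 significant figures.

Δρ = 997.70 − 997.32 = 0.38 kg m⁻³ over Δz = 173 − 100 = 73 m.
N² = (9.81/1000) × (0.38/73) = 5.1066 × 10⁻⁵ s⁻² ≈ 5.11 × 10⁻⁵ s⁻².

5.11 × 10⁻⁵ s⁻²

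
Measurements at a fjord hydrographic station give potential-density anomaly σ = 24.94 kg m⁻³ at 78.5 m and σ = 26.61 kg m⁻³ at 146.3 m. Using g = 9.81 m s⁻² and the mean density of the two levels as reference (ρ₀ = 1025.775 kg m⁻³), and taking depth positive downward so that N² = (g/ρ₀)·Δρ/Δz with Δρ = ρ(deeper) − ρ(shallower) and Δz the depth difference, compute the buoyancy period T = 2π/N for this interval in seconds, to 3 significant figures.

Δρ = 1026.61 − 1024.94 = 1.67 kg m⁻³ over Δz = 146.3 − 78.5 = 67.8 m.
N² = (9.81/1025.775) × (1.67/67.8) = 2.3556 × 10⁻⁴ s⁻².
N = √(2.3556 × 10⁻⁴) = 0.015348 rad s⁻¹, so T = 2π/N = 409.38 s ≈ 409 s.
A positive N² confirms static stability across the interval.

409 s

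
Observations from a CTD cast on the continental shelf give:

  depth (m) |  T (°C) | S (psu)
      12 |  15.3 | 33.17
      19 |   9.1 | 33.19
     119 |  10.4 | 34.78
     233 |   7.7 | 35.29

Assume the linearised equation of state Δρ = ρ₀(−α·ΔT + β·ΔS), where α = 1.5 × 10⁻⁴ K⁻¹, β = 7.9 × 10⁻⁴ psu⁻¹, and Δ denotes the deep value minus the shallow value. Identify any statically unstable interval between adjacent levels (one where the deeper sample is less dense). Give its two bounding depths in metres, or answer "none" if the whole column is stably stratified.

none

Evaluate Δρ/ρ₀ = −αΔT + βΔS across each adjacent pair:
  12–19 m: −αΔT+βΔS = −(1.5 × 10⁻⁴)(-6.2)+(7.9 × 10⁻⁴)(+0.02) = 9.5 × 10⁻⁴ → stable
  19–119 m: −αΔT+βΔS = −(1.5 × 10⁻⁴)(+1.3)+(7.9 × 10⁻⁴)(+1.59) = 1.1 × 10⁻³ → stable
  119–233 m: −αΔT+βΔS = −(1.5 × 10⁻⁴)(-2.7)+(7.9 × 10⁻⁴)(+0.51) = 8.1 × 10⁻⁴ → stable
Every interval has Δρ > 0: the column is stably stratified throughout.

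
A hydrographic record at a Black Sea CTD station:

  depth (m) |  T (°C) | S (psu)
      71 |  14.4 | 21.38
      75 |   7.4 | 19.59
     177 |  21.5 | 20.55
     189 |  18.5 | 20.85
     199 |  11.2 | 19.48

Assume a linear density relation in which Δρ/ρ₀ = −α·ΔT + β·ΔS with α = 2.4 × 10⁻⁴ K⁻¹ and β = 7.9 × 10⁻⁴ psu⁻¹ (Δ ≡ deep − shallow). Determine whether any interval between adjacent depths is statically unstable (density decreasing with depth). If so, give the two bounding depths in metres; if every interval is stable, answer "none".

75–177 m

Evaluate Δρ/ρ₀ = −αΔT + βΔS across each adjacent pair:
  71–75 m: −αΔT+βΔS = −(2.4 × 10⁻⁴)(-7.0)+(7.9 × 10⁻⁴)(-1.79) = 2.7 × 10⁻⁴ → stable
  75–177 m: −αΔT+βΔS = −(2.4 × 10⁻⁴)(+14.1)+(7.9 × 10⁻⁴)(+0.96) = -2.6 × 10⁻³ → UNSTABLE
  177–189 m: −αΔT+βΔS = −(2.4 × 10⁻⁴)(-3.0)+(7.9 × 10⁻⁴)(+0.30) = 9.6 × 10⁻⁴ → stable
  189–199 m: −αΔT+βΔS = −(2.4 × 10⁻⁴)(-7.3)+(7.9 × 10⁻⁴)(-1.37) = 6.7 × 10⁻⁴ → stable
The 75–177 m interval has Δρ < 0: lighter water underlies denser water.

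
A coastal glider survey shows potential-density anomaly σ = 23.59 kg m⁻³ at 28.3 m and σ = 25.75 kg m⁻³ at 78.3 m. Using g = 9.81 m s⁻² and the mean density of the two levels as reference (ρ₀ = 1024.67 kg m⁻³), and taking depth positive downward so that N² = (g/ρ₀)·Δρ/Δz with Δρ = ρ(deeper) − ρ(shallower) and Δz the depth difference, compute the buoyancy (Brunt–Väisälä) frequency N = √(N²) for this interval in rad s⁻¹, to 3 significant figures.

Δρ = 1025.75 − 1023.59 = 2.16 kg m⁻³ over Δz = 78.3 − 28.3 = 50 m.
N² = (9.81/1024.67) × (2.16/50) = 4.1359 × 10⁻⁴ s⁻².
N = √(4.1359 × 10⁻⁴) = 0.020337 rad s⁻¹ ≈ 0.0203 rad s⁻¹.

0.0203 rad s⁻¹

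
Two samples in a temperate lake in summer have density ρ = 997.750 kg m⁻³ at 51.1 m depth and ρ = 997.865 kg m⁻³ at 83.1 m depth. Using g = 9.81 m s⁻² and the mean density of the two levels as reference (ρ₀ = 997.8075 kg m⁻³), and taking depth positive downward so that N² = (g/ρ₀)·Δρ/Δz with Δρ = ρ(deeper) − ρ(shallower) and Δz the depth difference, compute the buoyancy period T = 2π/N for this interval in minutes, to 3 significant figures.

17.6 min

Δρ = 997.865 − 997.750 = 0.115 kg m⁻³ over Δz = 83.1 − 51.1 = 32 m.
N² = (9.81/997.8075) × (0.115/32) = 3.5332 × 10⁻⁵ s⁻².
N = √(3.5332 × 10⁻⁵) = 5.9441 × 10⁻³ rad s⁻¹, so T = 2π/N = 1.0570 × 10³ s = 17.617 min ≈ 17.6 min.
Since Δρ > 0 the layer is stably stratified.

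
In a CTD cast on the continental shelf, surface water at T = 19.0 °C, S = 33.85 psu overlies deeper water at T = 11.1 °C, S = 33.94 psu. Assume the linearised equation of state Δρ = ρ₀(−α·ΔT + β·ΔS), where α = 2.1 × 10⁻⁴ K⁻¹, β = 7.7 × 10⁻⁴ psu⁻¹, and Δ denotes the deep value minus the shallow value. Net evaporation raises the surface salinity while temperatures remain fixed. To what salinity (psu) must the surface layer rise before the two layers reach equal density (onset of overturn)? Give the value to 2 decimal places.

36.09 psu

Neutral buoyancy requires −α(T_deep − T_surf) + β(S_deep − S_surf′) = 0.
S_surf′ = S_deep − (α/β)·ΔT = 33.94 − (2.1 × 10⁻⁴/7.7 × 10⁻⁴)·(-7.9) = 36.0945 psu.
Increase required: 36.0945 − 33.85 = 2.2445 psu.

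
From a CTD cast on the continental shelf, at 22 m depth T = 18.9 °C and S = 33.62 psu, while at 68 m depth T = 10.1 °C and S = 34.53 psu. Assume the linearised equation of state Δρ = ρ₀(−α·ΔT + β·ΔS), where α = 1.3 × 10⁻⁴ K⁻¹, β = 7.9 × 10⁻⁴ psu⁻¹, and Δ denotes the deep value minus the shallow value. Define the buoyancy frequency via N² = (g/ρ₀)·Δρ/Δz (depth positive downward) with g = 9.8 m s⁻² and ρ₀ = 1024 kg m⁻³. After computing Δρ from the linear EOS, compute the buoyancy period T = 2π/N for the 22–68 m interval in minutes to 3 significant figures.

5.26 min

ΔT = -8.8 K, ΔS = +0.91 psu (deep − shallow).
Δρ/ρ₀ = −αΔT + βΔS = 1.144 × 10⁻³ + 7.189 × 10⁻⁴ = 1.8629 × 10⁻³, so Δρ ≈ 1.908 kg m⁻³.
N² = (g/ρ₀)·Δρ/Δz = g·(Δρ/ρ₀)/Δz = 9.8 × 1.8629 × 10⁻³ / 46 = 3.9688 × 10⁻⁴ s⁻².
N = √(3.9688 × 10⁻⁴) = 0.019922 rad s⁻¹ → T = 2π/N = 315.39 s = 5.2565 min ≈ 5.26 min.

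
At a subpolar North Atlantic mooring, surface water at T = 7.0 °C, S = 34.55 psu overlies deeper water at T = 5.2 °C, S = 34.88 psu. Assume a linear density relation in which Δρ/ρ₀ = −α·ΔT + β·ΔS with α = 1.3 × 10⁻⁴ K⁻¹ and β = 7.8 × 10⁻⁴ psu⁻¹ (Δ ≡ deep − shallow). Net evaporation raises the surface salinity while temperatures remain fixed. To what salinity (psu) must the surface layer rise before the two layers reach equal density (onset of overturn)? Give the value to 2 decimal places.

35.18 psu

Neutral buoyancy requires −α(T_deep − T_surf) + β(S_deep − S_surf′) = 0.
S_surf′ = S_deep − (α/β)·ΔT = 34.88 − (1.3 × 10⁻⁴/7.8 × 10⁻⁴)·(-1.8) = 35.1800 psu.
Increase required: 35.1800 − 34.55 = 0.6300 psu.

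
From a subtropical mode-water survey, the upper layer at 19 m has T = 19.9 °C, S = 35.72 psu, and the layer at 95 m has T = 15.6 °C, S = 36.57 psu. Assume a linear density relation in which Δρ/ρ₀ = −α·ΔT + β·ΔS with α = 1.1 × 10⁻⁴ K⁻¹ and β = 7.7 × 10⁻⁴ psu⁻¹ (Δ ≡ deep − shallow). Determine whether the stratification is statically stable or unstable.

ΔT = 15.6 − 19.9 = -4.3 K and ΔS = 36.57 − 35.72 = +0.85 psu (deep − shallow).
−αΔT = 4.73 × 10⁻⁴; βΔS = 6.545 × 10⁻⁴; sum Δρ/ρ₀ = 1.1275 × 10⁻³.
Δρ/ρ₀ > 0, so Δρ > 0: deeper water is denser → statically stable.

stable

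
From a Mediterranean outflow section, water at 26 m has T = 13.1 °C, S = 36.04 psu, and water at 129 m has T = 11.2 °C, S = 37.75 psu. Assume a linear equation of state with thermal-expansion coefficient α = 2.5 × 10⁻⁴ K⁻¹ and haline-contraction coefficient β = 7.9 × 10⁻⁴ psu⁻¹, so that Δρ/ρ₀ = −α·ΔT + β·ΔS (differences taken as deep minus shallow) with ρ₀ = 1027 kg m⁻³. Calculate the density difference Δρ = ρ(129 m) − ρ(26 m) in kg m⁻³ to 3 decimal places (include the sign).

+1.875 kg m⁻³

ΔT = -1.9 K, ΔS = +1.71 psu (deep − shallow).
Δρ/ρ₀ = −(2.5 × 10⁻⁴)(-1.9) + (7.9 × 10⁻⁴)(+1.71) = 1.8259 × 10⁻³.
Δρ = 1027 × (1.8259 × 10⁻³) = +1.875 kg m⁻³.
Positive Δρ: denser below, stable.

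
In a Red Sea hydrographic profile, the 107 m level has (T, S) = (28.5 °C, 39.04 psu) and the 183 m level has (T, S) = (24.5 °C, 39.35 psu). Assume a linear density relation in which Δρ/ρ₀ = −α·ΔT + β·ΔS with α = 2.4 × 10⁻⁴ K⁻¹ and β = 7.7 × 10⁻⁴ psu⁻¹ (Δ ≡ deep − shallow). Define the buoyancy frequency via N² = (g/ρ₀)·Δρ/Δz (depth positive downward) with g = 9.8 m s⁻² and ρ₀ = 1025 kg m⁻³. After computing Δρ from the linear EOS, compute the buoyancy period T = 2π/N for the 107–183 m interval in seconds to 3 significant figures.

505 s

ΔT = -4.0 K, ΔS = +0.31 psu (deep − shallow).
Δρ/ρ₀ = −αΔT + βΔS = 9.60 × 10⁻⁴ + 2.387 × 10⁻⁴ = 1.1987 × 10⁻³, so Δρ ≈ 1.229 kg m⁻³.
N² = (g/ρ₀)·Δρ/Δz = g·(Δρ/ρ₀)/Δz = 9.8 × 1.1987 × 10⁻³ / 76 = 1.5457 × 10⁻⁴ s⁻².
N = √(1.5457 × 10⁻⁴) = 0.012433 rad s⁻¹ → T = 2π/N = 505.36 s ≈ 505 s.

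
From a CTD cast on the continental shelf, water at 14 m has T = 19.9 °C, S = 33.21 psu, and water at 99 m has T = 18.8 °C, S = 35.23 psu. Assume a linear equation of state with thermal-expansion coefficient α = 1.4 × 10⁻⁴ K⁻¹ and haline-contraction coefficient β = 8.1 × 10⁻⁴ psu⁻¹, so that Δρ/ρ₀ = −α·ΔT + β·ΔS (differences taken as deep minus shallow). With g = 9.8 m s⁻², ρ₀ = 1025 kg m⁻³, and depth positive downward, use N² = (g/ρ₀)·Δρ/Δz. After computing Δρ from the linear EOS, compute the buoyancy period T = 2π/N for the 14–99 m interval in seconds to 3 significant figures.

ΔT = -1.1 K, ΔS = +2.02 psu (deep − shallow).
Δρ/ρ₀ = −αΔT + βΔS = 1.54 × 10⁻⁴ + 1.6362 × 10⁻³ = 1.7902 × 10⁻³, so Δρ ≈ 1.835 kg m⁻³.
N² = (g/ρ₀)·Δρ/Δz = g·(Δρ/ρ₀)/Δz = 9.8 × 1.7902 × 10⁻³ / 85 = 2.0640 × 10⁻⁴ s⁻².
N = √(2.0640 × 10⁻⁴) = 0.014367 rad s⁻¹ → T = 2π/N = 437.33 s ≈ 437 s.

437 s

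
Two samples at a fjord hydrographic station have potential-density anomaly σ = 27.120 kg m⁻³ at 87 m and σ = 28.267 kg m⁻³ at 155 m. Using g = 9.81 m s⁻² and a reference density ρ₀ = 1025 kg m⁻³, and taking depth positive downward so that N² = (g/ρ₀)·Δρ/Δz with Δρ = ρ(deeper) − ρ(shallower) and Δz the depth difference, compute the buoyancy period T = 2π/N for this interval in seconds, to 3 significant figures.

495 s

Δρ = 1028.267 − 1027.120 = 1.147 kg m⁻³ over Δz = 155 − 87 = 68 m.
N² = (9.81/1025) × (1.147/68) = 1.6144 × 10⁻⁴ s⁻².
N = √(1.6144 × 10⁻⁴) = 0.012706 rad s⁻¹, so T = 2π/N = 494.51 s ≈ 495 s.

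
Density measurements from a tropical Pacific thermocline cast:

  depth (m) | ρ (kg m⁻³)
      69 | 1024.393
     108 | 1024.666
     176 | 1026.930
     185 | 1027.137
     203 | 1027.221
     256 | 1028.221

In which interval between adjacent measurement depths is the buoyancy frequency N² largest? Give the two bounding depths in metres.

108–176 m

Compute the density gradient over each adjacent pair:
  69–108 m: Δρ/Δz = 0.273/39 = 7.0 × 10⁻³ kg m⁻⁴
  108–176 m: Δρ/Δz = 2.264/68 = 0.033 kg m⁻⁴
  176–185 m: Δρ/Δz = 0.207/9 = 0.023 kg m⁻⁴
  185–203 m: Δρ/Δz = 0.084/18 = 4.7 × 10⁻³ kg m⁻⁴
  203–256 m: Δρ/Δz = 1.000/53 = 0.019 kg m⁻⁴
The largest gradient is in the 108–176 m interval — the pycnocline.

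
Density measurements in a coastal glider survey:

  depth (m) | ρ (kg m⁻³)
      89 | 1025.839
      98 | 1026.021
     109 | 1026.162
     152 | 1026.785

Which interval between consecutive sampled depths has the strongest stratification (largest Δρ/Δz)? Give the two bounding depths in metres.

Compute the density gradient over each adjacent pair:
  89–98 m: Δρ/Δz = 0.182/9 = 0.020 kg m⁻⁴
  98–109 m: Δρ/Δz = 0.141/11 = 0.013 kg m⁻⁴
  109–152 m: Δρ/Δz = 0.623/43 = 0.014 kg m⁻⁴
The largest gradient is in the 89–98 m interval — the pycnocline.

89–98 m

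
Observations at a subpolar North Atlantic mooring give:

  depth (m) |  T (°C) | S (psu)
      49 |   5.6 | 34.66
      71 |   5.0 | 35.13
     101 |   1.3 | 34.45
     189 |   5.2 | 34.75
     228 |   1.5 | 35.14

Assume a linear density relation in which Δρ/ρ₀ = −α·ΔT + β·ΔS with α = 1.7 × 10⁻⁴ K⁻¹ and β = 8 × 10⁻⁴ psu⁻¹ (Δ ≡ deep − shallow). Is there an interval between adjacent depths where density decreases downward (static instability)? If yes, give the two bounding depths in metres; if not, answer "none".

101–189 m

Evaluate Δρ/ρ₀ = −αΔT + βΔS across each adjacent pair:
  49–71 m: −αΔT+βΔS = −(1.7 × 10⁻⁴)(-0.6)+(8 × 10⁻⁴)(+0.47) = 4.8 × 10⁻⁴ → stable
  71–101 m: −αΔT+βΔS = −(1.7 × 10⁻⁴)(-3.7)+(8 × 10⁻⁴)(-0.68) = 8.5 × 10⁻⁵ → stable
  101–189 m: −αΔT+βΔS = −(1.7 × 10⁻⁴)(+3.9)+(8 × 10⁻⁴)(+0.30) = -4.2 × 10⁻⁴ → UNSTABLE
  189–228 m: −αΔT+βΔS = −(1.7 × 10⁻⁴)(-3.7)+(8 × 10⁻⁴)(+0.39) = 9.4 × 10⁻⁴ → stable
The 101–189 m interval has Δρ < 0: lighter water underlies denser water.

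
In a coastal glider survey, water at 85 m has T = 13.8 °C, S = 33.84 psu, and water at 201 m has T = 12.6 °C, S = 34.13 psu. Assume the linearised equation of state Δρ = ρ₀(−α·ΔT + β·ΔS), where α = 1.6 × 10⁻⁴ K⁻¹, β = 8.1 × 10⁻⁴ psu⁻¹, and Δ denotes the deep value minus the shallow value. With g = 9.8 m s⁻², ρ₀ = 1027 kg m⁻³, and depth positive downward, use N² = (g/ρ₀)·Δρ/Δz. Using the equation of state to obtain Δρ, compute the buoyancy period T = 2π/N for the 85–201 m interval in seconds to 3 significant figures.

ΔT = -1.2 K, ΔS = +0.29 psu (deep − shallow).
Δρ/ρ₀ = −αΔT + βΔS = 1.92 × 10⁻⁴ + 2.349 × 10⁻⁴ = 4.269 × 10⁻⁴, so Δρ ≈ 0.4384 kg m⁻³.
N² = (g/ρ₀)·Δρ/Δz = g·(Δρ/ρ₀)/Δz = 9.8 × 4.269 × 10⁻⁴ / 116 = 3.6066 × 10⁻⁵ s⁻².
N = √(3.6066 × 10⁻⁵) = 6.0055 × 10⁻³ rad s⁻¹ → T = 2π/N = 1.0462 × 10³ s ≈ 1.05 × 10³ s.

1.05 × 10³ s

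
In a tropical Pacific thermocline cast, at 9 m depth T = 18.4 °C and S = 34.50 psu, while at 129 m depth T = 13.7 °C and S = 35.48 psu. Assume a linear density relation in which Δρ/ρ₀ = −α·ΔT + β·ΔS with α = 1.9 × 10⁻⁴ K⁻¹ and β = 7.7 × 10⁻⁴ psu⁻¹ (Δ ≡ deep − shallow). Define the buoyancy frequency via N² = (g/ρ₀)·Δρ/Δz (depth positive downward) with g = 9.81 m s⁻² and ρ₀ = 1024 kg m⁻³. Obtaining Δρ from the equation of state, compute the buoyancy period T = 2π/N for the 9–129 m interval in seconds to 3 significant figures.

ΔT = -4.7 K, ΔS = +0.98 psu (deep − shallow).
Δρ/ρ₀ = −αΔT + βΔS = 8.93 × 10⁻⁴ + 7.546 × 10⁻⁴ = 1.6476 × 10⁻³, so Δρ ≈ 1.687 kg m⁻³.
N² = (g/ρ₀)·Δρ/Δz = g·(Δρ/ρ₀)/Δz = 9.81 × 1.6476 × 10⁻³ / 120 = 1.3469 × 10⁻⁴ s⁻².
N = √(1.3469 × 10⁻⁴) = 0.011606 rad s⁻¹ → T = 2π/N = 541.37 s ≈ 541 s.

541 s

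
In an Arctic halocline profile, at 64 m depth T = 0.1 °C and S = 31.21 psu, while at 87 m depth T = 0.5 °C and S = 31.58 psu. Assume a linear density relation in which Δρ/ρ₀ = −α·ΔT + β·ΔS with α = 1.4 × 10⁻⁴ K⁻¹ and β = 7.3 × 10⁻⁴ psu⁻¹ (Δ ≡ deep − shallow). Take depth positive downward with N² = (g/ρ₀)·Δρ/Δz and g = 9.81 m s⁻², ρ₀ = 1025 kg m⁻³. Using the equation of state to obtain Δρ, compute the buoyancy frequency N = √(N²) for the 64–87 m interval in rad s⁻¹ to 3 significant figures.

9.56 × 10⁻³ rad s⁻¹

ΔT = +0.4 K, ΔS = +0.37 psu (deep − shallow).
Δρ/ρ₀ = −αΔT + βΔS = -5.60 × 10⁻⁵ + 2.701 × 10⁻⁴ = 2.141 × 10⁻⁴, so Δρ ≈ 0.2195 kg m⁻³.
N² = (g/ρ₀)·Δρ/Δz = g·(Δρ/ρ₀)/Δz = 9.81 × 2.141 × 10⁻⁴ / 23 = 9.1318 × 10⁻⁵ s⁻².
N = √(9.1318 × 10⁻⁵) = 9.5560 × 10⁻³ rad s⁻¹ ≈ 9.56 × 10⁻³ rad s⁻¹.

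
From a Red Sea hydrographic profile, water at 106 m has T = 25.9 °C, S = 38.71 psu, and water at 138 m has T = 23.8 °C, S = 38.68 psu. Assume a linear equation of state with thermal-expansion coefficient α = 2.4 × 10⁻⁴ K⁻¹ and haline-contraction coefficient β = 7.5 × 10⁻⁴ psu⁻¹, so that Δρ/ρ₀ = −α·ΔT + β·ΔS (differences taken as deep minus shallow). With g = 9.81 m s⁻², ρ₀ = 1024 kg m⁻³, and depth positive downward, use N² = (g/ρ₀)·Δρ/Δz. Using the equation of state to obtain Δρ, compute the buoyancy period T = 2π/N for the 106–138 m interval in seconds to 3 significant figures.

ΔT = -2.1 K, ΔS = -0.03 psu (deep − shallow).
Δρ/ρ₀ = −αΔT + βΔS = 5.04 × 10⁻⁴ − 2.25 × 10⁻⁵ = 4.815 × 10⁻⁴, so Δρ ≈ 0.4931 kg m⁻³.
N² = (g/ρ₀)·Δρ/Δz = g·(Δρ/ρ₀)/Δz = 9.81 × 4.815 × 10⁻⁴ / 32 = 1.4761 × 10⁻⁴ s⁻².
N = √(1.4761 × 10⁻⁴) = 0.012149 rad s⁻¹ → T = 2π/N = 517.18 s ≈ 517 s.

517 s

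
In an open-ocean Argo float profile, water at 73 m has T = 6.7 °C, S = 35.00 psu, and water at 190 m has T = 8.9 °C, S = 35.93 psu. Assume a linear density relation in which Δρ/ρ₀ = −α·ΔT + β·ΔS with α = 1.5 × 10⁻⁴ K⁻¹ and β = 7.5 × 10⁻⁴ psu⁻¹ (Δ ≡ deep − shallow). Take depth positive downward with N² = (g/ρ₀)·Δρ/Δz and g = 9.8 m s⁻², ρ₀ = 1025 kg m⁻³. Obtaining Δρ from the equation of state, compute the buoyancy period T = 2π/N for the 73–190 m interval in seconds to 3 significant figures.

1.13 × 10³ s

ΔT = +2.2 K, ΔS = +0.93 psu (deep − shallow).
Δρ/ρ₀ = −αΔT + βΔS = -3.30 × 10⁻⁴ + 6.975 × 10⁻⁴ = 3.675 × 10⁻⁴, so Δρ ≈ 0.3767 kg m⁻³.
N² = (g/ρ₀)·Δρ/Δz = g·(Δρ/ρ₀)/Δz = 9.8 × 3.675 × 10⁻⁴ / 117 = 3.0782 × 10⁻⁵ s⁻².
N = √(3.0782 × 10⁻⁵) = 5.5482 × 10⁻³ rad s⁻¹ → T = 2π/N = 1.1325 × 10³ s ≈ 1.13 × 10³ s.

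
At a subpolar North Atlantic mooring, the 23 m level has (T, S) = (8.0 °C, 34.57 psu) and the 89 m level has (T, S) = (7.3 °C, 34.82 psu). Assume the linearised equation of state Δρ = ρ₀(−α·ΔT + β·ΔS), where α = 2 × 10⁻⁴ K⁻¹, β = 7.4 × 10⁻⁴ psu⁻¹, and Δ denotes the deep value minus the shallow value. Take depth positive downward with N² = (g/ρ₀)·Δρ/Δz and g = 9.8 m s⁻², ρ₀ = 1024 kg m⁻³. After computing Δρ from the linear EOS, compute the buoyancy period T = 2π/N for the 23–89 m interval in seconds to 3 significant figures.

ΔT = -0.7 K, ΔS = +0.25 psu (deep − shallow).
Δρ/ρ₀ = −αΔT + βΔS = 1.40 × 10⁻⁴ + 1.85 × 10⁻⁴ = 3.25 × 10⁻⁴, so Δρ ≈ 0.3328 kg m⁻³.
N² = (g/ρ₀)·Δρ/Δz = g·(Δρ/ρ₀)/Δz = 9.8 × 3.25 × 10⁻⁴ / 66 = 4.8258 × 10⁻⁵ s⁻².
N = √(4.8258 × 10⁻⁵) = 6.9468 × 10⁻³ rad s⁻¹ → T = 2π/N = 904.47 s ≈ 904 s.

904 s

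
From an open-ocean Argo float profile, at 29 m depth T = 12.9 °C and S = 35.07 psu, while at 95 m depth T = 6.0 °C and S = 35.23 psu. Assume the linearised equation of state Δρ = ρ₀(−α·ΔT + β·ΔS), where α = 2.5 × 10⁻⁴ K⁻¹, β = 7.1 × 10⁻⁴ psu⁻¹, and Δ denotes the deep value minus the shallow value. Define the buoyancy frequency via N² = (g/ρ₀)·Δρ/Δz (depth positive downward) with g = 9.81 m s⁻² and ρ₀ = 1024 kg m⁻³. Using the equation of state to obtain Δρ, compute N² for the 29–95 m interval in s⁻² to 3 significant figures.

2.73 × 10⁻⁴ s⁻²

ΔT = -6.9 K, ΔS = +0.16 psu (deep − shallow).
Δρ/ρ₀ = −αΔT + βΔS = 1.725 × 10⁻³ + 1.136 × 10⁻⁴ = 1.8386 × 10⁻³, so Δρ ≈ 1.883 kg m⁻³.
N² = (g/ρ₀)·Δρ/Δz = g·(Δρ/ρ₀)/Δz = 9.81 × 1.8386 × 10⁻³ / 66 = 2.7328 × 10⁻⁴ s⁻² ≈ 2.73 × 10⁻⁴ s⁻².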